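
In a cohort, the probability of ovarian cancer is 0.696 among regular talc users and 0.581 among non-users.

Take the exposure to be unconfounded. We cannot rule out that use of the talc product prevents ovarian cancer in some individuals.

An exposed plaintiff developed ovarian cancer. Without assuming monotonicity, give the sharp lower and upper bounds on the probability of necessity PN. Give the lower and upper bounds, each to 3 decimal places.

Let p₁ = 0.696, p₀ = 0.581.
Under exogeneity alone the bounds on PN are max{0,(p₁−p₀)/p₁} ≤ PN ≤ min{1,(1−p₀)/p₁}.
  lower = (p₁ − p₀)/p₁ = 0.115 / 0.696 ≈ 0.1652
  upper = min{1, (1 − p₀)/p₁} = 0.419 / 0.696 ≈ 0.6020

0.165 ≤ PN ≤ 0.602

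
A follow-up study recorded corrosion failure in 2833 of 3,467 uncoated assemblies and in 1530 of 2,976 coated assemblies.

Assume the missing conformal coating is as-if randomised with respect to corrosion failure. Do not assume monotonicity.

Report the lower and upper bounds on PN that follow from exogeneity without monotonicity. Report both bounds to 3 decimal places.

0.371 ≤ PN ≤ 0.595

p₁ = P(outcome | exposed) = 2833/3467 = 0.81713
p₀ = P(outcome | unexposed) = 1530/2976 = 0.51411
Under exogeneity alone the bounds on PN are max{0,(p₁−p₀)/p₁} ≤ PN ≤ min{1,(1−p₀)/p₁}.
  lower = (p₁ − p₀)/p₁ = 0.30302 / 0.81713 ≈ 0.3708
  upper = min{1, (1 − p₀)/p₁} = 0.48589 / 0.81713 ≈ 0.5946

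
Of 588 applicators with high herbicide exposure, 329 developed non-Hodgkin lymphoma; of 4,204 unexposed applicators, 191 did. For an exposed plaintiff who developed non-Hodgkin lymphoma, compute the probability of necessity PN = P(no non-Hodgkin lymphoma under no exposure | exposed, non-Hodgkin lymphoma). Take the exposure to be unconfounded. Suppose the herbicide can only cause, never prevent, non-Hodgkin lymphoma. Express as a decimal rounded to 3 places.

PN ≈ 0.919

p₁ = P(outcome | exposed) = 329/588 = 0.55952
p₀ = P(outcome | unexposed) = 191/4204 = 0.045433
Under exogeneity and monotonicity, PN = (p₁ − p₀) / p₁.
PN = (0.55952 − 0.045433) / 0.55952 = 0.51409 / 0.55952 ≈ 0.9188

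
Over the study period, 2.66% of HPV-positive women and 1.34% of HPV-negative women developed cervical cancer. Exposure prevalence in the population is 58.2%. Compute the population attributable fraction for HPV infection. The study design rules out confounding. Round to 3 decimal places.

p₁ = 0.0266, p₀ = 0.0134.
Overall risk P(Y=1) = π·p₁ + (1−π)·p₀ = 0.582×0.0266 + 0.418×0.0134 = 0.021082.
Under exogeneity, PAF = [P(Y=1) − p₀] / P(Y=1).
PAF = (0.021082 − 0.0134) / 0.021082 ≈ 0.3644

PAF ≈ 0.364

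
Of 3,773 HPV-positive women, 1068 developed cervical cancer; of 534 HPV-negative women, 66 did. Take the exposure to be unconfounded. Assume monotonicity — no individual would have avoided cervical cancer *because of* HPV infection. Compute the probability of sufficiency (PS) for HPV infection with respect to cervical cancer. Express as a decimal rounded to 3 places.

p₁ = P(outcome | exposed) = 1068/3773 = 0.28306
p₀ = P(outcome | unexposed) = 66/534 = 0.1236
Under exogeneity and monotonicity, PS = (p₁ − p₀) / (1 − p₀).
PS = (0.28306 − 0.1236) / (1 − 0.1236) = 0.15947 / 0.8764 ≈ 0.1820

PS ≈ 0.182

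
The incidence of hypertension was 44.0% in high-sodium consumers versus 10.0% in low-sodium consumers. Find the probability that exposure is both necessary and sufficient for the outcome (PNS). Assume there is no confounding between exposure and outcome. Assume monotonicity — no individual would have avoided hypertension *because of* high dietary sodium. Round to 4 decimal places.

PNS ≈ 0.3400

p₁ = 0.44, p₀ = 0.1.
Under exogeneity and monotonicity, PNS = p₁ − p₀.
PNS = 0.44 − 0.1 = 0.34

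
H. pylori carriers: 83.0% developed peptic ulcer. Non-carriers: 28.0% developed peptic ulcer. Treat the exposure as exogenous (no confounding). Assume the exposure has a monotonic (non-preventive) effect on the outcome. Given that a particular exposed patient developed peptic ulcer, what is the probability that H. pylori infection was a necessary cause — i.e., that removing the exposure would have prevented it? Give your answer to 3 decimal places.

p₁ = 0.83, p₀ = 0.28.
Under exogeneity and monotonicity, PN = (p₁ − p₀) / p₁.
PN = (0.83 − 0.28) / 0.83 = 0.55 / 0.83 ≈ 0.6627

PN ≈ 0.663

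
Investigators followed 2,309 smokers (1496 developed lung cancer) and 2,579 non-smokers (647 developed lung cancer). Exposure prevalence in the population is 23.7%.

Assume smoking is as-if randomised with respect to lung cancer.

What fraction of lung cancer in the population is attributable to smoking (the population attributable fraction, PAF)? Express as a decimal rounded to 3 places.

PAF ≈ 0.273

p₁ = P(outcome | exposed) = 1496/2309 = 0.6479
p₀ = P(outcome | unexposed) = 647/2579 = 0.25087
Overall risk P(Y=1) = π·p₁ + (1−π)·p₀ = 0.237×0.6479 + 0.763×0.25087 = 0.34497.
Under exogeneity, PAF = [P(Y=1) − p₀] / P(Y=1).
PAF = (0.34497 − 0.25087) / 0.34497 ≈ 0.2728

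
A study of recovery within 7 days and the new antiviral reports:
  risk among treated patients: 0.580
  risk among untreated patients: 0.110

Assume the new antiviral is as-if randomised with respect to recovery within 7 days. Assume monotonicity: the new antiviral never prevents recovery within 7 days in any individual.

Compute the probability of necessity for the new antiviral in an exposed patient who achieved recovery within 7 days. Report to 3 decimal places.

Let p₁ = 0.58, p₀ = 0.11.
Under exogeneity and monotonicity, PN = (p₁ − p₀) / p₁.
PN = (0.58 − 0.11) / 0.58 = 0.47 / 0.58 ≈ 0.8103

PN ≈ 0.810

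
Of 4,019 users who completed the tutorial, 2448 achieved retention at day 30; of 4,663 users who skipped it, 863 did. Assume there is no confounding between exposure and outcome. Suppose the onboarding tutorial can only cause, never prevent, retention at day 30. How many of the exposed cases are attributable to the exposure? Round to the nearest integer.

about 1704 cases

p₁ = P(outcome | exposed) = 2448/4019 = 0.60911
p₀ = P(outcome | unexposed) = 863/4663 = 0.18507
PN = (p₁ − p₀)/p₁ = (0.60911 − 0.18507) / 0.60911 ≈ 0.69616.
Attributable cases ≈ PN × (exposed cases) = 0.69616 × 2448 ≈ 1704.19.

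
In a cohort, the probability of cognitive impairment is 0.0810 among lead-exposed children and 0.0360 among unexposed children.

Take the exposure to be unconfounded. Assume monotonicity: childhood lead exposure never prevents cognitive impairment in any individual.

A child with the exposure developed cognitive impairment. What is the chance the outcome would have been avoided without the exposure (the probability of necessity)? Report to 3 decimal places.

PN ≈ 0.556

Let p₁ = 0.081, p₀ = 0.036.
Under exogeneity and monotonicity, PN = (p₁ − p₀) / p₁.
PN = (0.081 − 0.036) / 0.081 = 0.045 / 0.081 ≈ 0.5556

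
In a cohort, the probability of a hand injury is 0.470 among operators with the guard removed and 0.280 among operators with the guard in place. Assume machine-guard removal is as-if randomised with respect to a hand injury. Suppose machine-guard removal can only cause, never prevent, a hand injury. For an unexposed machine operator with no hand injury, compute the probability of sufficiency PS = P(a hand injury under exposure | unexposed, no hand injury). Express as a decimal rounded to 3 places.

Let p₁ = 0.47, p₀ = 0.28.
Under exogeneity and monotonicity, PS = (p₁ − p₀) / (1 − p₀).
PS = (0.47 − 0.28) / (1 − 0.28) = 0.19 / 0.72 ≈ 0.2639

PS ≈ 0.264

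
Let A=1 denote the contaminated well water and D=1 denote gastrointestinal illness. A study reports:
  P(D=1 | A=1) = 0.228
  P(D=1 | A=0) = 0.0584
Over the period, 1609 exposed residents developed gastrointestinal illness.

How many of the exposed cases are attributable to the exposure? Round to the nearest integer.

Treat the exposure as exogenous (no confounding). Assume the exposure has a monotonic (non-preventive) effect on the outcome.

about 1197 cases

Let p₁ = 0.228, p₀ = 0.0584.
PN = (p₁ − p₀)/p₁ = (0.228 − 0.0584) / 0.228 ≈ 0.74386.
Attributable cases ≈ PN × (exposed cases) = 0.74386 × 1609 ≈ 1196.87.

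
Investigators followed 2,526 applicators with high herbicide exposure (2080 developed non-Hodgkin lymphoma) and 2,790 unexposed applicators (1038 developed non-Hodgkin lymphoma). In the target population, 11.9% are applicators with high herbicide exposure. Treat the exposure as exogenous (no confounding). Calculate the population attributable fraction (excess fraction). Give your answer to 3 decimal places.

PAF ≈ 0.126

p₁ = P(outcome | exposed) = 2080/2526 = 0.82344
p₀ = P(outcome | unexposed) = 1038/2790 = 0.37204
Overall risk P(Y=1) = π·p₁ + (1−π)·p₀ = 0.119×0.82344 + 0.881×0.37204 = 0.42576.
Under exogeneity, PAF = [P(Y=1) − p₀] / P(Y=1).
PAF = (0.42576 − 0.37204) / 0.42576 ≈ 0.1262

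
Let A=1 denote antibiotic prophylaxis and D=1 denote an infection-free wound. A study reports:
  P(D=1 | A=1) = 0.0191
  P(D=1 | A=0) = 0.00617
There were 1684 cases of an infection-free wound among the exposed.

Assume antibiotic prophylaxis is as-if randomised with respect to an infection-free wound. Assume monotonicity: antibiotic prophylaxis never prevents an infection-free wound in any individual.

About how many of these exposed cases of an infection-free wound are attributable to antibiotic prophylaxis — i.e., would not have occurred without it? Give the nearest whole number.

about 1140 cases

Let p₁ = 0.0191, p₀ = 0.00617.
PN = (p₁ − p₀)/p₁ = (0.0191 − 0.00617) / 0.0191 ≈ 0.67696.
Attributable cases ≈ PN × (exposed cases) = 0.67696 × 1684 ≈ 1140.01.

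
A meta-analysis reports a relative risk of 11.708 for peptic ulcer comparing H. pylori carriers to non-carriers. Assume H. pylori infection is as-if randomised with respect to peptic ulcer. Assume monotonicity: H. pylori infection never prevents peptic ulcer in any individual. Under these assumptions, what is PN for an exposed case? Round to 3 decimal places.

PN ≈ 0.915

Under exogeneity and monotonicity, PN = (RR − 1) / RR = 1 − 1/RR.
PN = (11.708 − 1) / 11.708 = 10.71 / 11.708 ≈ 0.9146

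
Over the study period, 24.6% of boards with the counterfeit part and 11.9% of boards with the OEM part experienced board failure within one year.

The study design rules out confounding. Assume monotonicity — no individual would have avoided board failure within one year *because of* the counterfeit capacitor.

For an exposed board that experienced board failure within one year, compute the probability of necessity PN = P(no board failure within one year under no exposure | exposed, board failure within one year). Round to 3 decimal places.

PN ≈ 0.516

p₁ = 0.246, p₀ = 0.119.
Under exogeneity and monotonicity, PN = (p₁ − p₀) / p₁.
PN = (0.246 − 0.119) / 0.246 = 0.127 / 0.246 ≈ 0.5163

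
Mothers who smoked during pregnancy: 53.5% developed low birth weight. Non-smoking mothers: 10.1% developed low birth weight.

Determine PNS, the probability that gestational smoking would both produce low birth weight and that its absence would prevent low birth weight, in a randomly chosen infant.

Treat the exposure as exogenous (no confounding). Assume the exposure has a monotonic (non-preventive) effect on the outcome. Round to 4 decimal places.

PNS ≈ 0.4340

p₁ = 0.535, p₀ = 0.101.
Under exogeneity and monotonicity, PNS = p₁ − p₀.
PNS = 0.535 − 0.101 = 0.434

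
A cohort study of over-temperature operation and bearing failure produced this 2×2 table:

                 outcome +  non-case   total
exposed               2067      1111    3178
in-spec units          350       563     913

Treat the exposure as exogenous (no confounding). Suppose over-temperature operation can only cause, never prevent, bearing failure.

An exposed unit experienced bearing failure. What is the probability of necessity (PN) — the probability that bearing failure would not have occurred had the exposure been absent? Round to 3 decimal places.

PN ≈ 0.411

p₁ = P(outcome | exposed) = 2067/3178 = 0.65041
p₀ = P(outcome | unexposed) = 350/913 = 0.38335
Under exogeneity and monotonicity, PN = (p₁ − p₀)/p₁.
PN = (0.65041 − 0.38335) / 0.65041 ≈ 0.4106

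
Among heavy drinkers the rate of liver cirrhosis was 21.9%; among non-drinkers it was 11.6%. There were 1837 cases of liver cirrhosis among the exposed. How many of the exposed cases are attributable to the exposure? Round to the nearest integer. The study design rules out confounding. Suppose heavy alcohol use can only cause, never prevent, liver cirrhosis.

about 864 cases

p₁ = 0.219, p₀ = 0.116.
PN = (p₁ − p₀)/p₁ = (0.219 − 0.116) / 0.219 ≈ 0.47032.
Attributable cases ≈ PN × (exposed cases) = 0.47032 × 1837 ≈ 863.98.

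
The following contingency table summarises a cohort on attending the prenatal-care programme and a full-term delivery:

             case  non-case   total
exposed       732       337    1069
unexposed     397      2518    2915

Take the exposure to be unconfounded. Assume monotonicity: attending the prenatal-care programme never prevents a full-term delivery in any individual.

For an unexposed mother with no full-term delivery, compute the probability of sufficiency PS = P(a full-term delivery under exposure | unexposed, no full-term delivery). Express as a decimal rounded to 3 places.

p₁ = P(outcome | exposed) = 732/1069 = 0.68475
p₀ = P(outcome | unexposed) = 397/2915 = 0.13619
Under exogeneity and monotonicity, PS = (p₁ − p₀)/(1 − p₀).
PS = (0.68475 − 0.13619) / 0.86381 ≈ 0.6350

PS ≈ 0.635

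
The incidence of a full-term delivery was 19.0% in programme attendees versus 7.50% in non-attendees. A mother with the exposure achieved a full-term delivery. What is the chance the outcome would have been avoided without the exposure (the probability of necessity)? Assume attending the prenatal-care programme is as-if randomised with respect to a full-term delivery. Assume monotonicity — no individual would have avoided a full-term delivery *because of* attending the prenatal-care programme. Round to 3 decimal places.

PN ≈ 0.605

p₁ = 0.19, p₀ = 0.075.
Under exogeneity and monotonicity, PN = (p₁ − p₀) / p₁.
PN = (0.19 − 0.075) / 0.19 = 0.115 / 0.19 ≈ 0.6053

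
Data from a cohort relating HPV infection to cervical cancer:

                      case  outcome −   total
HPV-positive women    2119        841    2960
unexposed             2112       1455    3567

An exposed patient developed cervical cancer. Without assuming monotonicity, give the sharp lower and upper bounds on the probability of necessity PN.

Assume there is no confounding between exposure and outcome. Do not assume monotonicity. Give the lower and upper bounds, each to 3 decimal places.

0.173 ≤ PN ≤ 0.570

p₁ = P(outcome | exposed) = 2119/2960 = 0.71588
p₀ = P(outcome | unexposed) = 2112/3567 = 0.59209
Under exogeneity alone the bounds on PN are max{0,(p₁−p₀)/p₁} ≤ PN ≤ min{1,(1−p₀)/p₁}.
  lower = (p₁ − p₀)/p₁ = 0.12378 / 0.71588 ≈ 0.1729
  upper = min{1, (1 − p₀)/p₁} = 0.40791 / 0.71588 ≈ 0.5698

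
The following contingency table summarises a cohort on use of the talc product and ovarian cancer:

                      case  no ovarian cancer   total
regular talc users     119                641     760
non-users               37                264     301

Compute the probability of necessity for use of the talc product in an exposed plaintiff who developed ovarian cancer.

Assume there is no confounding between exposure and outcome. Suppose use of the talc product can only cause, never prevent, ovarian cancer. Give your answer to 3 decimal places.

p₁ = P(outcome | exposed) = 119/760 = 0.15658
p₀ = P(outcome | unexposed) = 37/301 = 0.12292
Under exogeneity and monotonicity, PN = (p₁ − p₀)/p₁.
PN = (0.15658 − 0.12292) / 0.15658 ≈ 0.2149

PN ≈ 0.215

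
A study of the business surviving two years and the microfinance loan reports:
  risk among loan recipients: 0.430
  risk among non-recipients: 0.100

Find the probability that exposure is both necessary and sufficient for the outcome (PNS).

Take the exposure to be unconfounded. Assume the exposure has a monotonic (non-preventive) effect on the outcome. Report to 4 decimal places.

Let p₁ = 0.43, p₀ = 0.1.
Under exogeneity and monotonicity, PNS = p₁ − p₀.
PNS = 0.43 − 0.1 = 0.33

PNS ≈ 0.3300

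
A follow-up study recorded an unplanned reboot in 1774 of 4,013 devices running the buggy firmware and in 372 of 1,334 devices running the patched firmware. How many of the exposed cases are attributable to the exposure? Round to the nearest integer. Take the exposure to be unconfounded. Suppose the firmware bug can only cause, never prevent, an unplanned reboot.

about 655 cases

p₁ = P(outcome | exposed) = 1774/4013 = 0.44206
p₀ = P(outcome | unexposed) = 372/1334 = 0.27886
PN = (p₁ − p₀)/p₁ = (0.44206 − 0.27886) / 0.44206 ≈ 0.36918.
Attributable cases ≈ PN × (exposed cases) = 0.36918 × 1774 ≈ 654.93.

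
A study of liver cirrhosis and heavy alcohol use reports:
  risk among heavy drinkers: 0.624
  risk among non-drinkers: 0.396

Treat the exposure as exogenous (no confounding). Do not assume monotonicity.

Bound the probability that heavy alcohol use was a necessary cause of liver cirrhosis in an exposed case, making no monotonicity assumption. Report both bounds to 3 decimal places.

0.365 ≤ PN ≤ 0.968

Let p₁ = 0.624, p₀ = 0.396.
Under exogeneity alone the bounds on PN are max{0,(p₁−p₀)/p₁} ≤ PN ≤ min{1,(1−p₀)/p₁}.
  lower = (p₁ − p₀)/p₁ = 0.228 / 0.624 ≈ 0.3654
  upper = min{1, (1 − p₀)/p₁} = 0.604 / 0.624 ≈ 0.9679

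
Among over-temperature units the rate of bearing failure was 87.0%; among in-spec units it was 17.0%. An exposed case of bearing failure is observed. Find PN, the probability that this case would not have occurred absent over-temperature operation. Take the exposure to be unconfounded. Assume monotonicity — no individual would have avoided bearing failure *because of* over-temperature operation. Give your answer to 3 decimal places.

PN ≈ 0.805

p₁ = 0.87, p₀ = 0.17.
Under exogeneity and monotonicity, PN = (p₁ − p₀) / p₁.
PN = (0.87 − 0.17) / 0.87 = 0.7 / 0.87 ≈ 0.8046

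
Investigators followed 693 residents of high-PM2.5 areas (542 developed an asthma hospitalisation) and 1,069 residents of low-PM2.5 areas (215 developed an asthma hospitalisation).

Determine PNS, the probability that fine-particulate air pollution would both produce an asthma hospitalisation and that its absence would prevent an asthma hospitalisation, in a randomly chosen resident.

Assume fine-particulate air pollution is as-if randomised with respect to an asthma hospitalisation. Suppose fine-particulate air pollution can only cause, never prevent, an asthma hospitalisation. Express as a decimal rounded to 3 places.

PNS ≈ 0.581

p₁ = P(outcome | exposed) = 542/693 = 0.78211
p₀ = P(outcome | unexposed) = 215/1069 = 0.20112
Under exogeneity and monotonicity, PNS = p₁ − p₀.
PNS = 0.78211 − 0.20112 = 0.58098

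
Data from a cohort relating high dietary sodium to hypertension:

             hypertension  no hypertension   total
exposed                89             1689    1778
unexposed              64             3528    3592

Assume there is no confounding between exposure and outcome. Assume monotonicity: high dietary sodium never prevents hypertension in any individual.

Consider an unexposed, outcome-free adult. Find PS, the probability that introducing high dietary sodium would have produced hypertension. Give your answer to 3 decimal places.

PS ≈ 0.033

p₁ = P(outcome | exposed) = 89/1778 = 0.050056
p₀ = P(outcome | unexposed) = 64/3592 = 0.017817
Under exogeneity and monotonicity, PS = (p₁ − p₀) / (1 − p₀).
PS = (0.050056 − 0.017817) / (1 − 0.017817) = 0.032239 / 0.98218 ≈ 0.0328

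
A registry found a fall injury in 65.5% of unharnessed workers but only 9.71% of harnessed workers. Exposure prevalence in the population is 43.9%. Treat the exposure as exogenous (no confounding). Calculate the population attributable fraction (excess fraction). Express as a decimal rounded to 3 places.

PAF ≈ 0.716

p₁ = 0.655, p₀ = 0.0971.
Overall risk P(Y=1) = π·p₁ + (1−π)·p₀ = 0.439×0.655 + 0.561×0.0971 = 0.34202.
Under exogeneity, PAF = [P(Y=1) − p₀] / P(Y=1).
PAF = (0.34202 − 0.0971) / 0.34202 ≈ 0.7161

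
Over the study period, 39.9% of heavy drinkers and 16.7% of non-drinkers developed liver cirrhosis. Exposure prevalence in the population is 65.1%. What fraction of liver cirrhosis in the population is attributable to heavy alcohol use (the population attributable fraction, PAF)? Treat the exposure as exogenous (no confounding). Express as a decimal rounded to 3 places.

PAF ≈ 0.475

p₁ = 0.399, p₀ = 0.167.
Overall risk P(Y=1) = π·p₁ + (1−π)·p₀ = 0.651×0.399 + 0.349×0.167 = 0.31803.
Under exogeneity, PAF = [P(Y=1) − p₀] / P(Y=1).
PAF = (0.31803 − 0.167) / 0.31803 ≈ 0.4749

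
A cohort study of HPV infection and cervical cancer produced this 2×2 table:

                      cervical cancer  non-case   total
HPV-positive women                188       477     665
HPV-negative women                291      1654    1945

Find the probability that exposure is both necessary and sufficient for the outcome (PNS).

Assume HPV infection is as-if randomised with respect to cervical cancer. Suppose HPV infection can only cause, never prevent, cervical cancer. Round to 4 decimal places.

PNS ≈ 0.1331

p₁ = P(outcome | exposed) = 188/665 = 0.28271
p₀ = P(outcome | unexposed) = 291/1945 = 0.14961
Under exogeneity and monotonicity, PNS = p₁ − p₀.
PNS = 0.28271 − 0.14961 = 0.13309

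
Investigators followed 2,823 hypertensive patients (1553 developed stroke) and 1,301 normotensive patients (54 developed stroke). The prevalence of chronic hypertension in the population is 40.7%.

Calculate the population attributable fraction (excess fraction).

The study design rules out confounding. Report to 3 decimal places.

PAF ≈ 0.833

p₁ = P(outcome | exposed) = 1553/2823 = 0.55012
p₀ = P(outcome | unexposed) = 54/1301 = 0.041507
Overall risk P(Y=1) = π·p₁ + (1−π)·p₀ = 0.407×0.55012 + 0.593×0.041507 = 0.24851.
Under exogeneity, PAF = [P(Y=1) − p₀] / P(Y=1).
PAF = (0.24851 − 0.041507) / 0.24851 ≈ 0.8330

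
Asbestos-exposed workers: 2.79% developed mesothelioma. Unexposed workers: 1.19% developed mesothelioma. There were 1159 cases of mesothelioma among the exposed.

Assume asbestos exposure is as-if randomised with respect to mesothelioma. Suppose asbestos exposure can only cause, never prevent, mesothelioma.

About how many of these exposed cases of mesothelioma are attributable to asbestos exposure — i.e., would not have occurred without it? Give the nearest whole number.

p₁ = 0.0279, p₀ = 0.0119.
PN = (p₁ − p₀)/p₁ = (0.0279 − 0.0119) / 0.0279 ≈ 0.57348.
Attributable cases ≈ PN × (exposed cases) = 0.57348 × 1159 ≈ 664.66.

about 665 cases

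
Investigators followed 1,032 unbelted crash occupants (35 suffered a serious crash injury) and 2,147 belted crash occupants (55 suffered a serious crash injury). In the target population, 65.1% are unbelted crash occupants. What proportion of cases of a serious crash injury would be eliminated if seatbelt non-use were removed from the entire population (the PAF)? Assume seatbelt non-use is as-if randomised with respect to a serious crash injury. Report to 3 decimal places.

p₁ = P(outcome | exposed) = 35/1032 = 0.033915
p₀ = P(outcome | unexposed) = 55/2147 = 0.025617
Overall risk P(Y=1) = π·p₁ + (1−π)·p₀ = 0.651×0.033915 + 0.349×0.025617 = 0.031019.
Under exogeneity, PAF = [P(Y=1) − p₀] / P(Y=1).
PAF = (0.031019 − 0.025617) / 0.031019 ≈ 0.1741

PAF ≈ 0.174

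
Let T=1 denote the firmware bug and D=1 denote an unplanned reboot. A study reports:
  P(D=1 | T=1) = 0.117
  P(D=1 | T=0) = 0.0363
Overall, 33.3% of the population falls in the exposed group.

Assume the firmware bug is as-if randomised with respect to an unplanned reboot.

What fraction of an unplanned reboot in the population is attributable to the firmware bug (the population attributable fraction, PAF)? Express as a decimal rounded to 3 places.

Let p₁ = 0.117, p₀ = 0.0363.
Overall risk P(Y=1) = π·p₁ + (1−π)·p₀ = 0.333×0.117 + 0.667×0.0363 = 0.063173.
Under exogeneity, PAF = [P(Y=1) − p₀] / P(Y=1).
PAF = (0.063173 − 0.0363) / 0.063173 ≈ 0.4254

PAF ≈ 0.425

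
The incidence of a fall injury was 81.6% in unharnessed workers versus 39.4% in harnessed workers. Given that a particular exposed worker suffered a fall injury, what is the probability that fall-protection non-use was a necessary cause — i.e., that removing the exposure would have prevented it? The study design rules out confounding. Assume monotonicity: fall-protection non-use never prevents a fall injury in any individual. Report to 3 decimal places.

p₁ = 0.816, p₀ = 0.394.
Under exogeneity and monotonicity, PN = (p₁ − p₀) / p₁.
PN = (0.816 − 0.394) / 0.816 = 0.422 / 0.816 ≈ 0.5172

PN ≈ 0.517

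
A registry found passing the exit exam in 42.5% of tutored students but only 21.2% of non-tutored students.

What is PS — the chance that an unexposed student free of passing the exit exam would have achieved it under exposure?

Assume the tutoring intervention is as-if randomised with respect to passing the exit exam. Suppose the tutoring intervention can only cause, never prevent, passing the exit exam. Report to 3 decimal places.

PS ≈ 0.270

p₁ = 0.425, p₀ = 0.212.
Under exogeneity and monotonicity, PS = (p₁ − p₀) / (1 − p₀).
PS = (0.425 − 0.212) / (1 − 0.212) = 0.213 / 0.788 ≈ 0.2703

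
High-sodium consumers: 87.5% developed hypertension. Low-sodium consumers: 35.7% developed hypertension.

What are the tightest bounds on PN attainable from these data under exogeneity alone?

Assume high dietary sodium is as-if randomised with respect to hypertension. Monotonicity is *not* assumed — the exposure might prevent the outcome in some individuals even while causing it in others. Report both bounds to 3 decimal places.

0.592 ≤ PN ≤ 0.735

p₁ = 0.875, p₀ = 0.357.
Under exogeneity alone the bounds on PN are max{0,(p₁−p₀)/p₁} ≤ PN ≤ min{1,(1−p₀)/p₁}.
  lower = (p₁ − p₀)/p₁ = 0.518 / 0.875 ≈ 0.5920
  upper = min{1, (1 − p₀)/p₁} = 0.643 / 0.875 ≈ 0.7349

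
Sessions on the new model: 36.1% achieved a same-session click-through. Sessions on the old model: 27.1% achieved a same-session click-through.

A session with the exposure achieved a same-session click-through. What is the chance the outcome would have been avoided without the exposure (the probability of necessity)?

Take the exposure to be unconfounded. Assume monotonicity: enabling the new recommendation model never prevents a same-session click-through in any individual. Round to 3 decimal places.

p₁ = 0.361, p₀ = 0.271.
Under exogeneity and monotonicity, PN = (p₁ − p₀) / p₁.
PN = (0.361 − 0.271) / 0.361 = 0.09 / 0.361 ≈ 0.2493

PN ≈ 0.249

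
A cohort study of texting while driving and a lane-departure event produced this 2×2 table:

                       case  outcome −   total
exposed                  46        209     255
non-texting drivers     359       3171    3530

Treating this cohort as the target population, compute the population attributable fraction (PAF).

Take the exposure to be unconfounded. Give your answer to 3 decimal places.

PAF ≈ 0.050

p₁ = P(outcome | exposed) = 46/255 = 0.18039
p₀ = P(outcome | unexposed) = 359/3530 = 0.1017
Exposure prevalence π = 255/3785 = 0.067371; overall risk P(Y=1) = 0.107.
Under exogeneity, PAF = [P(Y=1) − p₀]/P(Y=1).
PAF = (0.107 − 0.1017) / 0.107 ≈ 0.0495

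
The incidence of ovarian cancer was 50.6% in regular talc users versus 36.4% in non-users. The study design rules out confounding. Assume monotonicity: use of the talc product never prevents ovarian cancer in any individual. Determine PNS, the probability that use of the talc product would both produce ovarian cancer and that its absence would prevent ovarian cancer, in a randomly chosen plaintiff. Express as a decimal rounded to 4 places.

p₁ = 0.506, p₀ = 0.364.
Under exogeneity and monotonicity, PNS = p₁ − p₀.
PNS = 0.506 − 0.364 = 0.142

PNS ≈ 0.1420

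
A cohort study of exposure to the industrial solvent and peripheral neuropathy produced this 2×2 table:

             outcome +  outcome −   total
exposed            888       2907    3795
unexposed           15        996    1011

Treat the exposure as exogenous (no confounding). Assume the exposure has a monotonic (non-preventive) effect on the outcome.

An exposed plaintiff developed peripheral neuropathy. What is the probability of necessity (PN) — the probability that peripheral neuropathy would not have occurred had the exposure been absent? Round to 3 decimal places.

PN ≈ 0.937

p₁ = P(outcome | exposed) = 888/3795 = 0.23399
p₀ = P(outcome | unexposed) = 15/1011 = 0.014837
Under exogeneity and monotonicity, PN = (p₁ − p₀)/p₁.
PN = (0.23399 − 0.014837) / 0.23399 ≈ 0.9366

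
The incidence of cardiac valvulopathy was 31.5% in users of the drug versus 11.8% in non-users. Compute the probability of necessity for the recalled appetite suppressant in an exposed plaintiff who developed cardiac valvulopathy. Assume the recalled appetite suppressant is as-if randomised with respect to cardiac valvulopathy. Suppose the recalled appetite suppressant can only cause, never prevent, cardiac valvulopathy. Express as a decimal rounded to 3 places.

PN ≈ 0.625

p₁ = 0.315, p₀ = 0.118.
Under exogeneity and monotonicity, PN = (p₁ − p₀) / p₁.
PN = (0.315 − 0.118) / 0.315 = 0.197 / 0.315 ≈ 0.6254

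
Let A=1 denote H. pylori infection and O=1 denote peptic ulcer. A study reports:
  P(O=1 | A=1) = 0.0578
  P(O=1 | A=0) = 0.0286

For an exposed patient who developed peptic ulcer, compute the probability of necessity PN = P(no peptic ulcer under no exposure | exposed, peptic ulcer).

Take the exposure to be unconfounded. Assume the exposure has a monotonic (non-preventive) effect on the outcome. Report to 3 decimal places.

PN ≈ 0.505

Let p₁ = 0.0578, p₀ = 0.0286.
Under exogeneity and monotonicity, PN = (p₁ − p₀) / p₁.
PN = (0.0578 − 0.0286) / 0.0578 = 0.0292 / 0.0578 ≈ 0.5052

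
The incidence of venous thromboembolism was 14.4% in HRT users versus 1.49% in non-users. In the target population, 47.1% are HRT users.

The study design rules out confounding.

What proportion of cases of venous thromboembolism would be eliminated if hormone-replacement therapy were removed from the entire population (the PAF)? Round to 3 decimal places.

PAF ≈ 0.803

p₁ = 0.144, p₀ = 0.0149.
Overall risk P(Y=1) = π·p₁ + (1−π)·p₀ = 0.471×0.144 + 0.529×0.0149 = 0.075706.
Under exogeneity, PAF = [P(Y=1) − p₀] / P(Y=1).
PAF = (0.075706 − 0.0149) / 0.075706 ≈ 0.8032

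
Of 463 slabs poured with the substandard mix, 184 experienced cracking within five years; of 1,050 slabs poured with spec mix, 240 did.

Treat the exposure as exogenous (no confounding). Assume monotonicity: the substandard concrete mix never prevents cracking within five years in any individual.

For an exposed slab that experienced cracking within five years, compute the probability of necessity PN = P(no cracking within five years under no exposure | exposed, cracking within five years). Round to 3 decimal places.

p₁ = P(outcome | exposed) = 184/463 = 0.39741
p₀ = P(outcome | unexposed) = 240/1050 = 0.22857
Under exogeneity and monotonicity, PN = (p₁ − p₀) / p₁.
PN = (0.39741 − 0.22857) / 0.39741 = 0.16884 / 0.39741 ≈ 0.4248

PN ≈ 0.425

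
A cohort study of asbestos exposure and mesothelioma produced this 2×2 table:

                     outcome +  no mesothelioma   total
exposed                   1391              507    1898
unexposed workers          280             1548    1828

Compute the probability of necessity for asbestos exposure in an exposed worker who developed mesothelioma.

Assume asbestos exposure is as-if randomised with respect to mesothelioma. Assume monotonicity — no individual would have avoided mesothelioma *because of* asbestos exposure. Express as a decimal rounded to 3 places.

PN ≈ 0.791

p₁ = P(outcome | exposed) = 1391/1898 = 0.73288
p₀ = P(outcome | unexposed) = 280/1828 = 0.15317
Under exogeneity and monotonicity, PN = (p₁ − p₀)/p₁.
PN = (0.73288 − 0.15317) / 0.73288 ≈ 0.7910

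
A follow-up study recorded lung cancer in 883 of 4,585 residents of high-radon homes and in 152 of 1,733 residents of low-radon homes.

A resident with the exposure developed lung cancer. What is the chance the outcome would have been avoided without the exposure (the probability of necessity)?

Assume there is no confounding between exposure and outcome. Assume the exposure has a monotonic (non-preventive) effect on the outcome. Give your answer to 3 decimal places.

p₁ = P(outcome | exposed) = 883/4585 = 0.19258
p₀ = P(outcome | unexposed) = 152/1733 = 0.087709
Under exogeneity and monotonicity, PN = (p₁ − p₀) / p₁.
PN = (0.19258 − 0.087709) / 0.19258 = 0.10488 / 0.19258 ≈ 0.5446

PN ≈ 0.545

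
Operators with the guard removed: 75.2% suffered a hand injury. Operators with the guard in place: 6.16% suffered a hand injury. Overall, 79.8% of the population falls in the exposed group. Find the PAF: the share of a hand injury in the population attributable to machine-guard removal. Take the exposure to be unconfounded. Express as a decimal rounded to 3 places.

PAF ≈ 0.899

p₁ = 0.752, p₀ = 0.0616.
Overall risk P(Y=1) = π·p₁ + (1−π)·p₀ = 0.798×0.752 + 0.202×0.0616 = 0.61254.
Under exogeneity, PAF = [P(Y=1) − p₀] / P(Y=1).
PAF = (0.61254 − 0.0616) / 0.61254 ≈ 0.8994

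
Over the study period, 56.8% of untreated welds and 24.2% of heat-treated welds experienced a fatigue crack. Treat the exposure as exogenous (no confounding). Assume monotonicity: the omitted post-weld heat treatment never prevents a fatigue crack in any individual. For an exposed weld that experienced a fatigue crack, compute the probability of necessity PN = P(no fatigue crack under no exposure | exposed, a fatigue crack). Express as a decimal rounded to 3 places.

PN ≈ 0.574

p₁ = 0.568, p₀ = 0.242.
Under exogeneity and monotonicity, PN = (p₁ − p₀) / p₁.
PN = (0.568 − 0.242) / 0.568 = 0.326 / 0.568 ≈ 0.5739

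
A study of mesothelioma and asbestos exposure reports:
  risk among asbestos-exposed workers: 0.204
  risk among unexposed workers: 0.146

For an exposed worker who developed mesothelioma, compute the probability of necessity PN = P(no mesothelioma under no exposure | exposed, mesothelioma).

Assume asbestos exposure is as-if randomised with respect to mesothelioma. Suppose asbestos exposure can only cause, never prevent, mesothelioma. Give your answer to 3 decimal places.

PN ≈ 0.284

Let p₁ = 0.204, p₀ = 0.146.
Under exogeneity and monotonicity, PN = (p₁ − p₀) / p₁.
PN = (0.204 − 0.146) / 0.204 = 0.058 / 0.204 ≈ 0.2843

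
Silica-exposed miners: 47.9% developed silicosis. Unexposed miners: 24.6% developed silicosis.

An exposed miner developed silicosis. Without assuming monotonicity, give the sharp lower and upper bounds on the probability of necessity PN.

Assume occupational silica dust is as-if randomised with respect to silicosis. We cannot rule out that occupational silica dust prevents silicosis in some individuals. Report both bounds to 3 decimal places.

p₁ = 0.479, p₀ = 0.246.
Under exogeneity alone the bounds on PN are max{0,(p₁−p₀)/p₁} ≤ PN ≤ min{1,(1−p₀)/p₁}.
  lower = (p₁ − p₀)/p₁ = 0.233 / 0.479 ≈ 0.4864
  upper = min{1, (1 − p₀)/p₁} = 0.754 / 0.479 ≈ 1.5741 → capped at 1

0.486 ≤ PN ≤ 1.000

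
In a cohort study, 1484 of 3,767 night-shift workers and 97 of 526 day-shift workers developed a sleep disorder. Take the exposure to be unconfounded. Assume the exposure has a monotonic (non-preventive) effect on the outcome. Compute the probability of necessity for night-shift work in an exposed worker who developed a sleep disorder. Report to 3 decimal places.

p₁ = P(outcome | exposed) = 1484/3767 = 0.39395
p₀ = P(outcome | unexposed) = 97/526 = 0.18441
Under exogeneity and monotonicity, PN = (p₁ − p₀) / p₁.
PN = (0.39395 − 0.18441) / 0.39395 = 0.20954 / 0.39395 ≈ 0.5319

PN ≈ 0.532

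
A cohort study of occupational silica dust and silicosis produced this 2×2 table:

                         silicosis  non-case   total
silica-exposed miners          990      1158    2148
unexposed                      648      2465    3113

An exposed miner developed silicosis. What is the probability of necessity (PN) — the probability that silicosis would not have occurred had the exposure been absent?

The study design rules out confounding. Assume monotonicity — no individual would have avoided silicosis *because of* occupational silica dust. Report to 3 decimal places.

PN ≈ 0.548

p₁ = P(outcome | exposed) = 990/2148 = 0.46089
p₀ = P(outcome | unexposed) = 648/3113 = 0.20816
Under exogeneity and monotonicity, PN = (p₁ − p₀) / p₁.
PN = (0.46089 − 0.20816) / 0.46089 = 0.25273 / 0.46089 ≈ 0.5484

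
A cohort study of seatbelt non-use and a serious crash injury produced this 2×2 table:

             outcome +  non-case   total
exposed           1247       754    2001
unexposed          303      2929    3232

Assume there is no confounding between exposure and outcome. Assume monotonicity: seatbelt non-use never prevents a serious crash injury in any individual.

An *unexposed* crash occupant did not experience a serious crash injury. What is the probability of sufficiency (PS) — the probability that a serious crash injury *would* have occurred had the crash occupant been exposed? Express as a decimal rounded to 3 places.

PS ≈ 0.584

p₁ = P(outcome | exposed) = 1247/2001 = 0.62319
p₀ = P(outcome | unexposed) = 303/3232 = 0.09375
Under exogeneity and monotonicity, PS = (p₁ − p₀)/(1 − p₀).
PS = (0.62319 − 0.09375) / 0.90625 ≈ 0.5842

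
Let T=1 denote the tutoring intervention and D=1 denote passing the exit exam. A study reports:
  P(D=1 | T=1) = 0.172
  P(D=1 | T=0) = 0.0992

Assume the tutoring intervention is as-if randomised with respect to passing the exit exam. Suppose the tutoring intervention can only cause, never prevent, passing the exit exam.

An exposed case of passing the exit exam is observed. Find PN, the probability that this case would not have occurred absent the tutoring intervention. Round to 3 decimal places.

Let p₁ = 0.172, p₀ = 0.0992.
Under exogeneity and monotonicity, PN = (p₁ − p₀) / p₁.
PN = (0.172 − 0.0992) / 0.172 = 0.0728 / 0.172 ≈ 0.4233

PN ≈ 0.423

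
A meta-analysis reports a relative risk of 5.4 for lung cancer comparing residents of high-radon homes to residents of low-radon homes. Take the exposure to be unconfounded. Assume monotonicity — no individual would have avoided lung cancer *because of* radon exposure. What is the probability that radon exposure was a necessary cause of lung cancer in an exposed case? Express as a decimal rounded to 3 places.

Under exogeneity and monotonicity, PN = (RR − 1) / RR = 1 − 1/RR.
PN = (5.4 − 1) / 5.4 = 4.4 / 5.4 ≈ 0.8148

PN ≈ 0.815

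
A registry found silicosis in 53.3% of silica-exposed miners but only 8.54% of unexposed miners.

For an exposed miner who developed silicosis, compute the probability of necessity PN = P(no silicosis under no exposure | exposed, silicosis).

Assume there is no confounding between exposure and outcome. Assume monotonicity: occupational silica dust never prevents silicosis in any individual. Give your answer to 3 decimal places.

p₁ = 0.533, p₀ = 0.0854.
Under exogeneity and monotonicity, PN = (p₁ − p₀) / p₁.
PN = (0.533 − 0.0854) / 0.533 = 0.4476 / 0.533 ≈ 0.8398

PN ≈ 0.840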